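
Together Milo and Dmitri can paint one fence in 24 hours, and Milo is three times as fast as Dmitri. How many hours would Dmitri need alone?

Let Dmitri's rate be r; then Milo's rate is 3r, so together (3 + 1)r = 4r = 1/24.
Thus r = 1/96 per hour.
Dmitri alone: 96 hours; Milo alone: 32 hours.

96 hours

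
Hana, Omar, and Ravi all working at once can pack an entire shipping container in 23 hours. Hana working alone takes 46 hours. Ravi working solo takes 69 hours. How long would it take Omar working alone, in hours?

138 hours

Combined rate is 1/23 per hour.
Known contribution: 1/46 + 1/69 = (3 + 2)/138 = 5/138 per hour.
So Omar's rate is 1/23 − 5/138 = 1/138, meaning 138 hours alone.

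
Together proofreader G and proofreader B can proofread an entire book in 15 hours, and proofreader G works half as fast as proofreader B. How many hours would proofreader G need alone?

Let proofreader B's rate be r; then proofreader G's rate is (1/2)r, so together (1/2 + 1)r = (3/2)r = 1/15.
Thus r = 2/45 per hour.
Proofreader B alone: 45/2 hours; proofreader G alone: 45 hours.

45 hours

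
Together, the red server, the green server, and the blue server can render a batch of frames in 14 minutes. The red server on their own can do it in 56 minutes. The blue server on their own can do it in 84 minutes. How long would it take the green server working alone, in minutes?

24 minutes

Combined rate is 1/14 per minute.
Known contribution: 1/56 + 1/84 = (3 + 2)/168 = 5/168 per minute.
So the green server's rate is 1/14 − 5/168 = 1/24, meaning 24 minutes alone.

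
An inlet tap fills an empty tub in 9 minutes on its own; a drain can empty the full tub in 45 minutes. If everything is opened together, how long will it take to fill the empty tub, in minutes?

45/4 minutes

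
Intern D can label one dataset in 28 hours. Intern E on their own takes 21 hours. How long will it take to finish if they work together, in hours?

Combined rate: 1/28 + 1/21 = (3 + 4)/84 = 7/84 = 1/12 per hour.
Time = 1 ÷ (1/12) = 12 hours.

12 hours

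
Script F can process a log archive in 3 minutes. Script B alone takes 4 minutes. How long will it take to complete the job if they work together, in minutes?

With two workers the combined time is the product over the sum: 3·4/(3+4) = 12/7 minutes.

12/7 minutes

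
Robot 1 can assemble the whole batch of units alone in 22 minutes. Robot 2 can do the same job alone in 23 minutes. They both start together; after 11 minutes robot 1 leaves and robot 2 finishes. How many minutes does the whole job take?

23/2 minutes

In the first 11 minutes the combined rate is 45/506, so 45/46 of the job is done, leaving 1/46.
After robot 1 leaves the rate is 1/23 per minute; the remaining 1/46 takes 1/2 minutes.
Total = 11 + 1/2 = 23/2 minutes.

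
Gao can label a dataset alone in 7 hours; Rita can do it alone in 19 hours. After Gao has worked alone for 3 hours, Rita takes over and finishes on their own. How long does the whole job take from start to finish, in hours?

In 3 hours Gao does 3/7 of the job, leaving 4/7.
Rita works at 1/19 per hour, so finishing takes 4/7 ÷ 1/19 = 76/7 hours.
Total time = 3 + 76/7 = 97/7 hours.

97/7 hours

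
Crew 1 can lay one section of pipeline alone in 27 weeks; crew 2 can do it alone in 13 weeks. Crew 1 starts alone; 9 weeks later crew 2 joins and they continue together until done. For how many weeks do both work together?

117/20 weeks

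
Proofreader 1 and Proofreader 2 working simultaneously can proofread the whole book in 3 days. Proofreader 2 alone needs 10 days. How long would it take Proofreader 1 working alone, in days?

30/7 days

Combined rate is 1/3 per day.
Known contribution: 1/10 per day.
So Proofreader 1's rate is 1/3 − 1/10 = 7/30, meaning 30/7 days alone.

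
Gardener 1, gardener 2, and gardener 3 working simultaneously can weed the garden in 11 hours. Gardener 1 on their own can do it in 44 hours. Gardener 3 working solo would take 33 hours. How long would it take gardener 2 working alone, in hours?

132/5 hours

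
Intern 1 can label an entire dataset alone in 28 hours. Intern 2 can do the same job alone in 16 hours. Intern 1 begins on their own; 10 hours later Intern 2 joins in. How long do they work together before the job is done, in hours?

In the first 10 hours Intern 1 alone does 10/28 = 5/14 of the job, leaving 9/14.
Once everyone is working, combined rate: 1/28 + 1/16 = (4 + 7)/112 = 11/112 per hour.
Remaining 9/14 at 11/112 per hour takes 72/11 hours.

72/11 hours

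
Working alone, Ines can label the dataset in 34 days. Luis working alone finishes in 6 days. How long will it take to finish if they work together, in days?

51/10 days

With two workers the combined time is the product over the sum: 34·6/(34+6) = 204/40 = 51/10 days.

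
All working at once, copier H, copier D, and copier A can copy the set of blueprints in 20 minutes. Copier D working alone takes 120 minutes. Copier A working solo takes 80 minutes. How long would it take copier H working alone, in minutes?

Combined rate is 1/20 per minute.
Known contribution: 1/120 + 1/80 = (2 + 3)/240 = 5/240 = 1/48 per minute.
So copier H's rate is 1/20 − 1/48 = 7/240, meaning 240/7 minutes alone.

240/7 minutes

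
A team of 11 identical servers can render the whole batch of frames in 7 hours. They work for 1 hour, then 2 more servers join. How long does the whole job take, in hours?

One server does 1/77 of the job per hour.
After 1 hour with 11 servers, 1/7 is done (6/7 left).
With 13 servers the rate is 13/77, so the rest takes 6/7 ÷ 13/77 = 66/13 hours.
Total = 1 + 66/13 = 79/13 hours.

79/13 hours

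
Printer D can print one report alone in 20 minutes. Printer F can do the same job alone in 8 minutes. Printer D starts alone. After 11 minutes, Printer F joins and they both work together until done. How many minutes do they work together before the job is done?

In the first 11 minutes Printer D alone does 11/20 of the job, leaving 9/20.
Once everyone is working, combined rate: 1/20 + 1/8 = (2 + 5)/40 = 7/40 per minute.
Remaining 9/20 at 7/40 per minute takes 18/7 minutes.

18/7 minutes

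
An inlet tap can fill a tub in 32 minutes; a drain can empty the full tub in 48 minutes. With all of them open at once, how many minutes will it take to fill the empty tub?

Net rate = 1/32 − 1/48 = (3 − 2)/96 = 1/96 per minute.
Filling time = 1 ÷ (1/96) = 96 minutes.

96 minutes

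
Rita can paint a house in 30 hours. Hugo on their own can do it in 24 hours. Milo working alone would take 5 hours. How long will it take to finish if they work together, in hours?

40/11 hours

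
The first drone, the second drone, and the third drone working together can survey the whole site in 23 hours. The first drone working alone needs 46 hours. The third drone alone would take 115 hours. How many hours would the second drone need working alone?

Combined rate is 1/23 per hour.
Known contribution: 1/46 + 1/115 = (5 + 2)/230 = 7/230 per hour.
So the second drone's rate is 1/23 − 7/230 = 3/230, meaning 230/3 hours alone.

230/3 hours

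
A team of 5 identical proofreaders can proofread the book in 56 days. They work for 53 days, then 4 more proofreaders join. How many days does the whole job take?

164/3 days

One proofreader does 1/280 of the job per day.
After 53 days with 5 proofreaders, 53/56 is done (3/56 left).
With 9 proofreaders the rate is 9/280, so the rest takes 3/56 ÷ 9/280 = 5/3 days.
Total = 53 + 5/3 = 164/3 days.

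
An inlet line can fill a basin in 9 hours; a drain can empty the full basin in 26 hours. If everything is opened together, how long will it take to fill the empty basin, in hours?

Net rate = 1/9 − 1/26 = (26 − 9)/234 = 17/234 per hour.
Filling time = 1 ÷ (17/234) = 234/17 hours.

234/17 hours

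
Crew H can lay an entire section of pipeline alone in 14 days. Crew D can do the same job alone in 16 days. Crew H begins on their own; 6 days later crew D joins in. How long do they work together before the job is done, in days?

In the first 6 days crew H alone does 6/14 = 3/7 of the job, leaving 4/7.
Once everyone is working, combined rate: 1/14 + 1/16 = (8 + 7)/112 = 15/112 per day.
Remaining 4/7 at 15/112 per day takes 64/15 days.

64/15 days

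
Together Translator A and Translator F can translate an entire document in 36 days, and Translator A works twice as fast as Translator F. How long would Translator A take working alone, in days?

54 days

Let Translator F's rate be r; then Translator A's rate is 2r, so together (2 + 1)r = 3r = 1/36.
Thus r = 1/108 per day.
Translator F alone: 108 days; Translator A alone: 54 days.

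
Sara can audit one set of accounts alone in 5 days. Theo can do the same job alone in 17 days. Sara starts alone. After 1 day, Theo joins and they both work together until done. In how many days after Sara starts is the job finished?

In the first 1 day Sara alone does 1/5 of the job, leaving 4/5.
Once everyone is working, combined rate: 1/5 + 1/17 = (17 + 5)/85 = 22/85 per day.
Remaining 4/5 at 22/85 per day takes 34/11 days.
Total from the start = 1 + 34/11 = 45/11 days.

45/11 days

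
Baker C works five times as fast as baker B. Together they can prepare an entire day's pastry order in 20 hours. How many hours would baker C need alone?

Let baker B's rate be r; then baker C's rate is 5r, so together (5 + 1)r = 6r = 1/20.
Thus r = 1/120 per hour.
Baker B alone: 120 hours; baker C alone: 24 hours.

24 hours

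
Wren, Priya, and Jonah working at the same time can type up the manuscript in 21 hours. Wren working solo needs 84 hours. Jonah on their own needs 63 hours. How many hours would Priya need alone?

Combined rate is 1/21 per hour.
Known contribution: 1/84 + 1/63 = (3 + 4)/252 = 7/252 = 1/36 per hour.
So Priya's rate is 1/21 − 1/36 = 5/252, meaning 252/5 hours alone.

252/5 hours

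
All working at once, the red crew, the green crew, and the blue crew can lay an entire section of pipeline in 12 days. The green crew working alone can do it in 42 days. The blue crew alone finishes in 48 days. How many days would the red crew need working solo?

Combined rate is 1/12 per day.
Known contribution: 1/42 + 1/48 = (8 + 7)/336 = 15/336 = 5/112 per day.
So the red crew's rate is 1/12 − 5/112 = 13/336, meaning 336/13 days alone.

336/13 days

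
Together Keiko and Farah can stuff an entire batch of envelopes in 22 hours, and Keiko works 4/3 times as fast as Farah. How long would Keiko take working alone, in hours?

Let Farah's rate be r; then Keiko's rate is (4/3)r, so together (4/3 + 1)r = (7/3)r = 1/22.
Thus r = 3/154 per hour.
Farah alone: 154/3 hours; Keiko alone: 77/2 hours.

77/2 hours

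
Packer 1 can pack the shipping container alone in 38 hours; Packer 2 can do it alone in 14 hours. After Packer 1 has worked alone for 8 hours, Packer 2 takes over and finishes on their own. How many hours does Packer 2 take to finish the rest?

In 8 hours Packer 1 does 8/38 = 4/19 of the job, leaving 15/19.
Packer 2 works at 1/14 per hour, so finishing takes 15/19 ÷ 1/14 = 210/19 hours.

210/19 hours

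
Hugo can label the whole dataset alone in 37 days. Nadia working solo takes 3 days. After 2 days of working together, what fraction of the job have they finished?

80/111

Combined rate: 1/37 + 1/3 = (3 + 37)/111 = 40/111 per day.
In 2 days they complete 2·40/111 = 80/111 of the job.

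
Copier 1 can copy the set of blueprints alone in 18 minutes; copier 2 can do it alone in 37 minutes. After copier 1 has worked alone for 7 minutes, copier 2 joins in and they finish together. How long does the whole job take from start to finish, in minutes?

72/5 minutes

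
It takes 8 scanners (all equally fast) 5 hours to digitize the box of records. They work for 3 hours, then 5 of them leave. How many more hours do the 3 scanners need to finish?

16/3 hours

One scanner does 1/40 of the job per hour.
After 3 hours with 8 scanners, 3/5 is done (2/5 left).
With 3 scanners the rate is 3/40, so the rest takes 2/5 ÷ 3/40 = 16/3 hours.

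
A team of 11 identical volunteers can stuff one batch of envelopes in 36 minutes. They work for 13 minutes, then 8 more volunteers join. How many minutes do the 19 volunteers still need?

One volunteer does 1/396 of the job per minute.
After 13 minutes with 11 volunteers, 13/36 is done (23/36 left).
With 19 volunteers the rate is 19/396, so the rest takes 23/36 ÷ 19/396 = 253/19 minutes.

253/19 minutes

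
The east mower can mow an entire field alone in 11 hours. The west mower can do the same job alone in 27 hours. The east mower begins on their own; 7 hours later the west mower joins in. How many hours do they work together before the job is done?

54/19 hours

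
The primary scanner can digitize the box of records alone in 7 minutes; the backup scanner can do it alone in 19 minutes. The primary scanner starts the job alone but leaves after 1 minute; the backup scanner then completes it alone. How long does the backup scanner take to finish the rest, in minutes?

In 1 minute the primary scanner does 1/7 of the job, leaving 6/7.
The backup scanner works at 1/19 per minute, so finishing takes 6/7 ÷ 1/19 = 114/7 minutes.

114/7 minutes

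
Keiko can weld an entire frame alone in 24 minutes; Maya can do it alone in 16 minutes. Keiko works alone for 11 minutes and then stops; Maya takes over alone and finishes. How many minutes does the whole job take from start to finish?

59/3 minutes

In 11 minutes Keiko does 11/24 of the job, leaving 13/24.
Maya works at 1/16 per minute, so finishing takes 13/24 ÷ 1/16 = 26/3 minutes.
Total time = 11 + 26/3 = 59/3 minutes.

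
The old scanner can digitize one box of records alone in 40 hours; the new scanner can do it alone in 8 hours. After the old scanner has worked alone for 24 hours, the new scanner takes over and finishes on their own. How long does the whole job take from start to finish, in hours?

136/5 hours

In 24 hours the old scanner does 24/40 = 3/5 of the job, leaving 2/5.
The new scanner works at 1/8 per hour, so finishing takes 2/5 ÷ 1/8 = 16/5 hours.
Total time = 24 + 16/5 = 136/5 hours.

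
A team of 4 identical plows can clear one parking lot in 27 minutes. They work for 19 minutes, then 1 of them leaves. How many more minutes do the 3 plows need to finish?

32/3 minutes

One plow does 1/108 of the job per minute.
After 19 minutes with 4 plows, 19/27 is done (8/27 left).
With 3 plows the rate is 3/108 = 1/36, so the rest takes 8/27 ÷ 1/36 = 32/3 minutes.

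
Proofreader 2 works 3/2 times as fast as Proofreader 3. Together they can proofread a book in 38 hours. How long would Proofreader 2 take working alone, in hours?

Let Proofreader 3's rate be r; then Proofreader 2's rate is (3/2)r, so together (3/2 + 1)r = (5/2)r = 1/38.
Thus r = 1/95 per hour.
Proofreader 3 alone: 95 hours; Proofreader 2 alone: 190/3 hours.

190/3 hours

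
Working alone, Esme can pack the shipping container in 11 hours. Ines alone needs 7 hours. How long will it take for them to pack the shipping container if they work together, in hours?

With two workers the combined time is the product over the sum: 11·7/(11+7) = 77/18 hours.

77/18 hours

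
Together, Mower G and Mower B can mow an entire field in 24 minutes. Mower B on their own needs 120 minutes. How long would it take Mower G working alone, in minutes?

30 minutes

Combined rate is 1/24 per minute.
Known contribution: 1/120 per minute.
So Mower G's rate is 1/24 − 1/120 = 1/30, meaning 30 minutes alone.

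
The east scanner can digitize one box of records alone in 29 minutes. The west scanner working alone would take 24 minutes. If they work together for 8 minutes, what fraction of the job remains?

Combined rate: 1/29 + 1/24 = (24 + 29)/696 = 53/696 per minute.
In 8 minutes they complete 8·53/696 = 53/87 of the job.
So 34/87 remains.

34/87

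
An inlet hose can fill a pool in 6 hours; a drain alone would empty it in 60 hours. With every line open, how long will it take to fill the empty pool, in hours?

20/3 hours

Net rate = 1/6 − 1/60 = (10 − 1)/60 = 9/60 = 3/20 per hour.
Filling time = 1 ÷ (3/20) = 20/3 hours.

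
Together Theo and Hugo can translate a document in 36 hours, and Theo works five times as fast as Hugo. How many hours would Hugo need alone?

Let Hugo's rate be r; then Theo's rate is 5r, so together (5 + 1)r = 6r = 1/36.
Thus r = 1/216 per hour.
Hugo alone: 216 hours; Theo alone: 216/5 hours.

216 hours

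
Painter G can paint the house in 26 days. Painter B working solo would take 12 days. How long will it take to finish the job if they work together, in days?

156/19 days

With two workers the combined time is the product over the sum: 26·12/(26+12) = 312/38 = 156/19 days.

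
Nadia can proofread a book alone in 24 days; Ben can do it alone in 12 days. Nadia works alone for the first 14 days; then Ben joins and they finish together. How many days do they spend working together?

In 14 days Nadia does 14/24 = 7/12 of the job, leaving 5/12.
Nadia and Ben together work at 1/8 per day, so finishing takes 5/12 ÷ 1/8 = 10/3 days.

10/3 days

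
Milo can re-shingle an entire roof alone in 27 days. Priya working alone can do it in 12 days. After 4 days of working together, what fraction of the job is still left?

Combined rate: 1/27 + 1/12 = (4 + 9)/108 = 13/108 per day.
In 4 days they complete 4·13/108 = 13/27 of the job.
So 14/27 remains.

14/27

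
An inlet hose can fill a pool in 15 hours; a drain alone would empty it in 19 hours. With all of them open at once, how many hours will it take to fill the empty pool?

285/4 hours

Net rate = 1/15 − 1/19 = (19 − 15)/285 = 4/285 per hour.
Filling time = 1 ÷ (4/285) = 285/4 hours.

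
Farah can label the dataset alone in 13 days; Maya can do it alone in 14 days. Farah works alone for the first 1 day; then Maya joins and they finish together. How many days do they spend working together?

56/9 days

In 1 day Farah does 1/13 of the job, leaving 12/13.
Farah and Maya together work at 27/182 per day, so finishing takes 12/13 ÷ 27/182 = 56/9 days.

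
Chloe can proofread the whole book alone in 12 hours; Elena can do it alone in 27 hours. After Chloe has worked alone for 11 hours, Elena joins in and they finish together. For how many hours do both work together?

9/13 hours

In 11 hours Chloe does 11/12 of the job, leaving 1/12.
Chloe and Elena together work at 13/108 per hour, so finishing takes 1/12 ÷ 13/108 = 9/13 hours.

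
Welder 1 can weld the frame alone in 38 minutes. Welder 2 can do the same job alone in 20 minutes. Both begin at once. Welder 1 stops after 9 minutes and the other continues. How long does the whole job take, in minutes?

In the first 9 minutes the combined rate is 29/380, so 261/380 of the job is done, leaving 119/380.
After welder 1 leaves the rate is 1/20 per minute; the remaining 119/380 takes 119/19 minutes.
Total = 9 + 119/19 = 290/19 minutes.

290/19 minutes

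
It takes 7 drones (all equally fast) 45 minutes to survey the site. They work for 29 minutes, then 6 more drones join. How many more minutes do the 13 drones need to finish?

One drone does 1/315 of the job per minute.
After 29 minutes with 7 drones, 29/45 is done (16/45 left).
With 13 drones the rate is 13/315, so the rest takes 16/45 ÷ 13/315 = 112/13 minutes.

112/13 minutes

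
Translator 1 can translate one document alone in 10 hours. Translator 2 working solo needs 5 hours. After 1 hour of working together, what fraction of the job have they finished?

Combined rate: 1/10 + 1/5 = (1 + 2)/10 = 3/10 per hour.
In 1 hour they complete 1·3/10 = 3/10 of the job.

3/10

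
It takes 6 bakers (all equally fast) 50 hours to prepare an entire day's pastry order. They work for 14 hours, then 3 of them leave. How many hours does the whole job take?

86 hours

One baker does 1/300 of the job per hour.
After 14 hours with 6 bakers, 7/25 is done (18/25 left).
With 3 bakers the rate is 3/300 = 1/100, so the rest takes 18/25 ÷ 1/100 = 72 hours.
Total = 14 + 72 = 86 hours.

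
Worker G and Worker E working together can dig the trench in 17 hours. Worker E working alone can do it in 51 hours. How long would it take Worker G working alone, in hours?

51/2 hours

Combined rate is 1/17 per hour.
Known contribution: 1/51 per hour.
So Worker G's rate is 1/17 − 1/51 = 2/51, meaning 51/2 hours alone.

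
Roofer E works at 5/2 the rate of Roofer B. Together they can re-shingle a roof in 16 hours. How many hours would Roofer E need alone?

Let Roofer B's rate be r; then Roofer E's rate is (5/2)r, so together (5/2 + 1)r = (7/2)r = 1/16.
Thus r = 1/56 per hour.
Roofer B alone: 56 hours; Roofer E alone: 112/5 hours.

112/5 hours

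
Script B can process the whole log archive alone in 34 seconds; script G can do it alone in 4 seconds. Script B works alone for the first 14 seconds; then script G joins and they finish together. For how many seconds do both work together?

In 14 seconds script B does 14/34 = 7/17 of the job, leaving 10/17.
Script B and script G together work at 19/68 per second, so finishing takes 10/17 ÷ 19/68 = 40/19 seconds.

40/19 seconds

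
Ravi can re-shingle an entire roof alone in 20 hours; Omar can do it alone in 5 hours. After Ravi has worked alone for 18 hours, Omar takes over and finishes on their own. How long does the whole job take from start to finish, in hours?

In 18 hours Ravi does 18/20 = 9/10 of the job, leaving 1/10.
Omar works at 1/5 per hour, so finishing takes 1/10 ÷ 1/5 = 1/2 hours.
Total time = 18 + 1/2 = 37/2 hours.

37/2 hours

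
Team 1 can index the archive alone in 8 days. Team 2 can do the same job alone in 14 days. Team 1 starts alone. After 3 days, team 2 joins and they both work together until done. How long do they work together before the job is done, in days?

In the first 3 days team 1 alone does 3/8 of the job, leaving 5/8.
Once everyone is working, combined rate: 1/8 + 1/14 = (7 + 4)/56 = 11/56 per day.
Remaining 5/8 at 11/56 per day takes 35/11 days.

35/11 days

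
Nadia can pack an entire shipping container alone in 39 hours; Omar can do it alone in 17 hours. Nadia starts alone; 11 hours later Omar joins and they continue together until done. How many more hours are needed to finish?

17/2 hours

In 11 hours Nadia does 11/39 of the job, leaving 28/39.
Nadia and Omar together work at 56/663 per hour, so finishing takes 28/39 ÷ 56/663 = 17/2 hours.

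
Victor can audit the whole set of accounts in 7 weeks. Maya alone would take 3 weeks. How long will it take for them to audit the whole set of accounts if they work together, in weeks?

Combined rate: 1/7 + 1/3 = (3 + 7)/21 = 10/21 per week.
Time = 1 ÷ (10/21) = 21/10 weeks.

21/10 weeks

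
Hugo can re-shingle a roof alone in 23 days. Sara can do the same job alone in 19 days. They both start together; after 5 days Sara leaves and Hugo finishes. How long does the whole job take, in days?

In the first 5 days the combined rate is 42/437, so 210/437 of the job is done, leaving 227/437.
After Sara leaves the rate is 1/23 per day; the remaining 227/437 takes 227/19 days.
Total = 5 + 227/19 = 322/19 days.

322/19 days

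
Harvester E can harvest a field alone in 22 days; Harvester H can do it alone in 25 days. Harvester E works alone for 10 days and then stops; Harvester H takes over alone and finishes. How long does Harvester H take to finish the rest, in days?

In 10 days Harvester E does 10/22 = 5/11 of the job, leaving 6/11.
Harvester H works at 1/25 per day, so finishing takes 6/11 ÷ 1/25 = 150/11 days.

150/11 days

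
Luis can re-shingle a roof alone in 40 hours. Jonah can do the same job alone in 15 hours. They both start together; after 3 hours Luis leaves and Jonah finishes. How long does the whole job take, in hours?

In the first 3 hours the combined rate is 11/120, so 11/40 of the job is done, leaving 29/40.
After Luis leaves the rate is 1/15 per hour; the remaining 29/40 takes 87/8 hours.
Total = 3 + 87/8 = 111/8 hours.

111/8 hours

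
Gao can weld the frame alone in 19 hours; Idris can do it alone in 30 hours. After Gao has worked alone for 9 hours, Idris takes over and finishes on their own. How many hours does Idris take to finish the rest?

300/19 hours

In 9 hours Gao does 9/19 of the job, leaving 10/19.
Idris works at 1/30 per hour, so finishing takes 10/19 ÷ 1/30 = 300/19 hours.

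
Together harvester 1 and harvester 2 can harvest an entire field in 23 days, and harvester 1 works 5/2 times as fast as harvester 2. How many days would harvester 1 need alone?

161/5 days

Let harvester 2's rate be r; then harvester 1's rate is (5/2)r, so together (5/2 + 1)r = (7/2)r = 1/23.
Thus r = 2/161 per day.
Harvester 2 alone: 161/2 days; harvester 1 alone: 161/5 days.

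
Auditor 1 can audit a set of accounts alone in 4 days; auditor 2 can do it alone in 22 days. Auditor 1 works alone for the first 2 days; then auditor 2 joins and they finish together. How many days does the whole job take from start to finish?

In 2 days auditor 1 does 2/4 = 1/2 of the job, leaving 1/2.
Auditor 1 and auditor 2 together work at 13/44 per day, so finishing takes 1/2 ÷ 13/44 = 22/13 days.
Total time = 2 + 22/13 = 48/13 days.

48/13 days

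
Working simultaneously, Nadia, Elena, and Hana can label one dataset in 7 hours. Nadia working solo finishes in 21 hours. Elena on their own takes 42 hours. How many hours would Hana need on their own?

14 hours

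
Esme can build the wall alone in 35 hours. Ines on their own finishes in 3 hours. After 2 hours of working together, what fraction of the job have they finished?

Combined rate: 1/35 + 1/3 = (3 + 35)/105 = 38/105 per hour.
In 2 hours they complete 2·38/105 = 76/105 of the job.

76/105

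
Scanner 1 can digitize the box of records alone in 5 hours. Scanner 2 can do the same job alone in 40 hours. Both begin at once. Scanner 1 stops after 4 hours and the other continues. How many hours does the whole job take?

In the first 4 hours the combined rate is 9/40, so 9/10 of the job is done, leaving 1/10.
After Scanner 1 leaves the rate is 1/40 per hour; the remaining 1/10 takes 4 hours.
Total = 4 + 4 = 8 hours.

8 hours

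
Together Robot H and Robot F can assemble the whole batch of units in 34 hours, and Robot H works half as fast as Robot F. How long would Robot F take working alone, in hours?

51 hours

Let Robot F's rate be r; then Robot H's rate is (1/2)r, so together (1/2 + 1)r = (3/2)r = 1/34.
Thus r = 1/51 per hour.
Robot F alone: 51 hours; Robot H alone: 102 hours.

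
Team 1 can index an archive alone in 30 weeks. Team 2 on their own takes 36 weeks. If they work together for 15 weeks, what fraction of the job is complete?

Combined rate: 1/30 + 1/36 = (6 + 5)/180 = 11/180 per week.
In 15 weeks they complete 15·11/180 = 11/12 of the job.

11/12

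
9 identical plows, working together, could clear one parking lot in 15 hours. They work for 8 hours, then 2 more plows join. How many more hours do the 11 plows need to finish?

63/11 hours

One plow does 1/135 of the job per hour.
After 8 hours with 9 plows, 8/15 is done (7/15 left).
With 11 plows the rate is 11/135, so the rest takes 7/15 ÷ 11/135 = 63/11 hours.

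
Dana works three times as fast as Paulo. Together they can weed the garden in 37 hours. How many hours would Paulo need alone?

Let Paulo's rate be r; then Dana's rate is 3r, so together (3 + 1)r = 4r = 1/37.
Thus r = 1/148 per hour.
Paulo alone: 148 hours; Dana alone: 148/3 hours.

148 hours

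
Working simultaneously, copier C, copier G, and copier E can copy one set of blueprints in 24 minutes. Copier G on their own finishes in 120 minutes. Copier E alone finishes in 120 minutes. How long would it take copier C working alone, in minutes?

Combined rate is 1/24 per minute.
Known contribution: 1/120 + 1/120 = (1 + 1)/120 = 2/120 = 1/60 per minute.
So copier C's rate is 1/24 − 1/60 = 1/40, meaning 40 minutes alone.

40 minutes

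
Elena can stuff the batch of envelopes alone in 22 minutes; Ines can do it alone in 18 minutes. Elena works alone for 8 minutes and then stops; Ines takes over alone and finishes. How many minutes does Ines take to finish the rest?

126/11 minutes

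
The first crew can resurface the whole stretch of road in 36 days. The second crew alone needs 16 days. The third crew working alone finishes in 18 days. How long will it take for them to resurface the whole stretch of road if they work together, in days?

Combined rate: 1/36 + 1/16 + 1/18 = (4 + 9 + 8)/144 = 21/144 = 7/48 per day.
Time = 1 ÷ (7/48) = 48/7 days.

48/7 days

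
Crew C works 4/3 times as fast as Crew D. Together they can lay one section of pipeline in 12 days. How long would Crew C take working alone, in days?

21 days

Let Crew D's rate be r; then Crew C's rate is (4/3)r, so together (4/3 + 1)r = (7/3)r = 1/12.
Thus r = 1/28 per day.
Crew D alone: 28 days; Crew C alone: 21 days.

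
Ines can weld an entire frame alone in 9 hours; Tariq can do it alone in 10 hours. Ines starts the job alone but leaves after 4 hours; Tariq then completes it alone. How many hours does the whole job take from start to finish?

86/9 hours

In 4 hours Ines does 4/9 of the job, leaving 5/9.
Tariq works at 1/10 per hour, so finishing takes 5/9 ÷ 1/10 = 50/9 hours.
Total time = 4 + 50/9 = 86/9 hours.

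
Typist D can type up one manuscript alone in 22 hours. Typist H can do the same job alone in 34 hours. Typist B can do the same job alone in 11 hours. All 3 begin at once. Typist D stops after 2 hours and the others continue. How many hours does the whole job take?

In the first 2 hours the combined rate is 31/187, so 62/187 of the job is done, leaving 125/187.
After Typist D leaves the rate is 45/374 per hour; the remaining 125/187 takes 50/9 hours.
Total = 2 + 50/9 = 68/9 hours.

68/9 hours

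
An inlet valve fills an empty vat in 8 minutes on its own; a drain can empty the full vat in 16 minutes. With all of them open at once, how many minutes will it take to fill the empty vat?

16 minutes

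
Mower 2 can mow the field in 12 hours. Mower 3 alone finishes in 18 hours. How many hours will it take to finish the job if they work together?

36/5 hours

Combined rate: 1/12 + 1/18 = (3 + 2)/36 = 5/36 per hour.
Time = 1 ÷ (5/36) = 36/5 hours.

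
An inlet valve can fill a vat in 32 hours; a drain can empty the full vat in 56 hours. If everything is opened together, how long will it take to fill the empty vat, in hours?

224/3 hours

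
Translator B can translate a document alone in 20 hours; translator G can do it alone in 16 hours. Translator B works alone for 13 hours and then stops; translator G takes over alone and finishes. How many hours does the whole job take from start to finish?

In 13 hours translator B does 13/20 of the job, leaving 7/20.
Translator G works at 1/16 per hour, so finishing takes 7/20 ÷ 1/16 = 28/5 hours.
Total time = 13 + 28/5 = 93/5 hours.

93/5 hours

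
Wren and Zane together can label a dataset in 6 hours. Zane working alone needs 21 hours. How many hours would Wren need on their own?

42/5 hours

Combined rate is 1/6 per hour.
Known contribution: 1/21 per hour.
So Wren's rate is 1/6 − 1/21 = 5/42, meaning 42/5 hours alone.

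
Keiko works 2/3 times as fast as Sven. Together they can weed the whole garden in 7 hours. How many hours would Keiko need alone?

Let Sven's rate be r; then Keiko's rate is (2/3)r, so together (2/3 + 1)r = (5/3)r = 1/7.
Thus r = 3/35 per hour.
Sven alone: 35/3 hours; Keiko alone: 35/2 hours.

35/2 hours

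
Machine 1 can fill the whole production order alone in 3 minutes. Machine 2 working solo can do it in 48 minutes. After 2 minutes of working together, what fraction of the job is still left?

7/24

Combined rate: 1/3 + 1/48 = (16 + 1)/48 = 17/48 per minute.
In 2 minutes they complete 2·17/48 = 17/24 of the job.
So 7/24 remains.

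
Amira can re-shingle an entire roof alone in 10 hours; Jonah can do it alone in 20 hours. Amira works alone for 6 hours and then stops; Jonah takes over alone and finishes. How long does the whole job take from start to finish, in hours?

14 hours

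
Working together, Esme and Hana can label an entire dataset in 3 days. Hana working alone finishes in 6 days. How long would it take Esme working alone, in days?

Combined rate is 1/3 per day.
Known contribution: 1/6 per day.
So Esme's rate is 1/3 − 1/6 = 1/6, meaning 6 days alone.

6 days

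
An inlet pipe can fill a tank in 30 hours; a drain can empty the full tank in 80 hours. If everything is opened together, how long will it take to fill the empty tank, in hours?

48 hours

Net rate = 1/30 − 1/80 = (8 − 3)/240 = 5/240 = 1/48 per hour.
Filling time = 1 ÷ (1/48) = 48 hours.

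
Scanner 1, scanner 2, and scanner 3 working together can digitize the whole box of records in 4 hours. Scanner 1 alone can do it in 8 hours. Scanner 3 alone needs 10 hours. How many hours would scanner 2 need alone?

40 hours

Combined rate is 1/4 per hour.
Known contribution: 1/8 + 1/10 = (5 + 4)/40 = 9/40 per hour.
So scanner 2's rate is 1/4 − 9/40 = 1/40, meaning 40 hours alone.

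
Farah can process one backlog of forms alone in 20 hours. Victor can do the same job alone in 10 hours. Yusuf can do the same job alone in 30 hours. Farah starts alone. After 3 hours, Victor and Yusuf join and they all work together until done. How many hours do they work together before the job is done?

In the first 3 hours Farah alone does 3/20 of the job, leaving 17/20.
Once everyone is working, combined rate: 1/20 + 1/10 + 1/30 = (3 + 6 + 2)/60 = 11/60 per hour.
Remaining 17/20 at 11/60 per hour takes 51/11 hours.

51/11 hours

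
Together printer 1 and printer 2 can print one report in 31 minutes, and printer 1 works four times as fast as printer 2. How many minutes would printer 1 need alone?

155/4 minutes

Let printer 2's rate be r; then printer 1's rate is 4r, so together (4 + 1)r = 5r = 1/31.
Thus r = 1/155 per minute.
Printer 2 alone: 155 minutes; printer 1 alone: 155/4 minutes.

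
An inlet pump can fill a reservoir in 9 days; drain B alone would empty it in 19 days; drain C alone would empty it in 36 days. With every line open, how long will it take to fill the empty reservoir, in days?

Net rate = 1/9 − 1/19 − 1/36 = (76 − 36 − 19)/684 = 21/684 = 7/228 per day.
Filling time = 1 ÷ (7/228) = 228/7 days.

228/7 days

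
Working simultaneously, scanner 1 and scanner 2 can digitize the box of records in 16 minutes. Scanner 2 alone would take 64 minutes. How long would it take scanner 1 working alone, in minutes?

64/3 minutes

Combined rate is 1/16 per minute.
Known contribution: 1/64 per minute.
So scanner 1's rate is 1/16 − 1/64 = 3/64, meaning 64/3 minutes alone.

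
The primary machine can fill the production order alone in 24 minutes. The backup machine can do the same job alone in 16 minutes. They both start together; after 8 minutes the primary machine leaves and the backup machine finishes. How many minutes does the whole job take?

In the first 8 minutes the combined rate is 5/48, so 5/6 of the job is done, leaving 1/6.
After the primary machine leaves the rate is 1/16 per minute; the remaining 1/6 takes 8/3 minutes.
Total = 8 + 8/3 = 32/3 minutes.

32/3 minutes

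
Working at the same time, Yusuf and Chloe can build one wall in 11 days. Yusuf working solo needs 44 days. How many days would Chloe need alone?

44/3 days

Combined rate is 1/11 per day.
Known contribution: 1/44 per day.
So Chloe's rate is 1/11 − 1/44 = 3/44, meaning 44/3 days alone.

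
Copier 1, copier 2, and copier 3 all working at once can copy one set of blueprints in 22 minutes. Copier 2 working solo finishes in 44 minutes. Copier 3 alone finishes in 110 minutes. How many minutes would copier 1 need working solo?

220/3 minutes

Combined rate is 1/22 per minute.
Known contribution: 1/44 + 1/110 = (5 + 2)/220 = 7/220 per minute.
So copier 1's rate is 1/22 − 7/220 = 3/220, meaning 220/3 minutes alone.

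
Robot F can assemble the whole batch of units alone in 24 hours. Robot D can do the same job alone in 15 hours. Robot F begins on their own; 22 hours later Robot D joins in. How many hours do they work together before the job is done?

In the first 22 hours Robot F alone does 22/24 = 11/12 of the job, leaving 1/12.
Once everyone is working, combined rate: 1/24 + 1/15 = (5 + 8)/120 = 13/120 per hour.
Remaining 1/12 at 13/120 per hour takes 10/13 hours.

10/13 hours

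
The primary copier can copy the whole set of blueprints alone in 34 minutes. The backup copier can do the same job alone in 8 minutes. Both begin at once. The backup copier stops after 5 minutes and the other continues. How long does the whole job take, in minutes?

51/4 minutes

In the first 5 minutes the combined rate is 21/136, so 105/136 of the job is done, leaving 31/136.
After the backup copier leaves the rate is 1/34 per minute; the remaining 31/136 takes 31/4 minutes.
Total = 5 + 31/4 = 51/4 minutes.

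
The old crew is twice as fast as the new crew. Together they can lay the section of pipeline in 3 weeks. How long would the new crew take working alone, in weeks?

9 weeks

Let the new crew's rate be r; then the old crew's rate is 2r, so together (2 + 1)r = 3r = 1/3.
Thus r = 1/9 per week.
The new crew alone: 9 weeks; the old crew alone: 9/2 weeks.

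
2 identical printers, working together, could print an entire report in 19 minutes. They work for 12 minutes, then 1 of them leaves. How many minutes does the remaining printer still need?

One printer does 1/38 of the job per minute.
After 12 minutes with 2 printers, 12/19 is done (7/19 left).
With 1 printer the rate is 1/38, so the rest takes 7/19 ÷ 1/38 = 14 minutes.

14 minutes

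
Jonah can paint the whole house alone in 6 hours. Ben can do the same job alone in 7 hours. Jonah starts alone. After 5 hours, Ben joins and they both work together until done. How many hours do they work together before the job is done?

7/13 hours

In the first 5 hours Jonah alone does 5/6 of the job, leaving 1/6.
Once everyone is working, combined rate: 1/6 + 1/7 = (7 + 6)/42 = 13/42 per hour.
Remaining 1/6 at 13/42 per hour takes 7/13 hours.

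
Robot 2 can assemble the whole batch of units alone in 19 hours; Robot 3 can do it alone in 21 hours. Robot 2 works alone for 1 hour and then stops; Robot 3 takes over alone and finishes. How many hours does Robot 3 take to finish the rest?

378/19 hours

In 1 hour Robot 2 does 1/19 of the job, leaving 18/19.
Robot 3 works at 1/21 per hour, so finishing takes 18/19 ÷ 1/21 = 378/19 hours.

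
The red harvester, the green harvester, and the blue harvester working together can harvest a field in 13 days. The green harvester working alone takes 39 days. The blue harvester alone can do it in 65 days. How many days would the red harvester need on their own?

195/7 days

Combined rate is 1/13 per day.
Known contribution: 1/39 + 1/65 = (5 + 3)/195 = 8/195 per day.
So the red harvester's rate is 1/13 − 8/195 = 7/195, meaning 195/7 days alone.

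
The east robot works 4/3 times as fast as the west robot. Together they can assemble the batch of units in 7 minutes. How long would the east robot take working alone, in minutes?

Let the west robot's rate be r; then the east robot's rate is (4/3)r, so together (4/3 + 1)r = (7/3)r = 1/7.
Thus r = 3/49 per minute.
The west robot alone: 49/3 minutes; the east robot alone: 49/4 minutes.

49/4 minutes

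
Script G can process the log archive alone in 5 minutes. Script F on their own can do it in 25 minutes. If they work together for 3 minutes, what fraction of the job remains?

Combined rate: 1/5 + 1/25 = (5 + 1)/25 = 6/25 per minute.
In 3 minutes they complete 3·6/25 = 18/25 of the job.
So 7/25 remains.

7/25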